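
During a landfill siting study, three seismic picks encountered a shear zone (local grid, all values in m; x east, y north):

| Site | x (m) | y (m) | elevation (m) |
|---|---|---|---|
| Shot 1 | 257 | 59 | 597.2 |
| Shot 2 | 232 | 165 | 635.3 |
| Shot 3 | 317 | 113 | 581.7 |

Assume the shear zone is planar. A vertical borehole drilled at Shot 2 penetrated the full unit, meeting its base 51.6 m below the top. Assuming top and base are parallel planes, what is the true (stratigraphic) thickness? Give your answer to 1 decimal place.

45.4 m

Two edge vectors: Shot 1→Shot 2 = (-25, 106, 38.1), Shot 1→Shot 3 = (60, 54, -15.5).
Normal n = (Shot 1→Shot 2) × (Shot 1→Shot 3) = (-3700.4, 1898.5, -7710).
So ∂z/∂x = −n_x/n_z = −0.47995 and ∂z/∂y = −n_y/n_z = 0.24624.
|∇z| = √(a²+b²) = 0.53943, so dip δ = arctan(0.53943) = 28.34°.
True thickness = vertical thickness × cos δ = 51.6 × cos 28.34° = 45.4 m.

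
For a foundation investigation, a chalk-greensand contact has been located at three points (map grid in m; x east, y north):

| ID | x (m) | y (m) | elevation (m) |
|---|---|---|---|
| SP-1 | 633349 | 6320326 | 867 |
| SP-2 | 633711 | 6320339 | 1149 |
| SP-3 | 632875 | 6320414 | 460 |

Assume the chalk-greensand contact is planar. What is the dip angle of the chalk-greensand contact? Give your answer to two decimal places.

41.01°

Let the plane be z = a·x + b·y + c.
SP-2−SP-1: 362a + 13b = 282;  SP-3−SP-1: −474a + 88b = −407.
Solving gives a = 0.79191, b = −0.35946.
Gradient magnitude |∇z| = √(a² + b²) = √(0.62713 + 0.12921) = 0.86968.
True dip = arctan(0.86968) = 41.01°, dipping toward WNW (azimuth ≈ 294°).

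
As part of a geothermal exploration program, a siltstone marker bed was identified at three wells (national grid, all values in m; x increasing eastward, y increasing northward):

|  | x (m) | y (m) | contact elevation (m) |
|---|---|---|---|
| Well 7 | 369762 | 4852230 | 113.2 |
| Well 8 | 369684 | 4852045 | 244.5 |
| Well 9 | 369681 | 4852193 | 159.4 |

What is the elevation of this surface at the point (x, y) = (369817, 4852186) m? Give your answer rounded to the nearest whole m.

Let the plane be z = a·x + b·y + c.
Well 8−Well 7: −78a − 185b = 131.3;  Well 9−Well 7: −81a − 37b = 46.2.
Solving gives a = −0.30489297, b = −0.58118026.
Then c = 113.2 − a·369762 − b·4852230 = 2932871.34.
At (369817, 4852186): z = −112754.6 − 2819994.7 + 2932871.34 = 122.0 m.

122 m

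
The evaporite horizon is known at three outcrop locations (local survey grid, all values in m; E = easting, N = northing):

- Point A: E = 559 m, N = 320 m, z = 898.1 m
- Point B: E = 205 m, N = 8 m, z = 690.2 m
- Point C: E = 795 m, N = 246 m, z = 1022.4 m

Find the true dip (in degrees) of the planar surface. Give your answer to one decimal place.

28.6°

Let the plane be z = a·E + b·N + c.
Point B−Point A: −354a − 312b = −207.9;  Point C−Point A: 236a − 74b = 124.3.
Solving gives a = 0.54260, b = 0.05071.
Gradient magnitude |∇z| = √(a² + b²) = √(0.29441 + 0.00257) = 0.54496.
True dip = arctan(0.54496) = 28.6°, dipping toward W (azimuth ≈ 265°).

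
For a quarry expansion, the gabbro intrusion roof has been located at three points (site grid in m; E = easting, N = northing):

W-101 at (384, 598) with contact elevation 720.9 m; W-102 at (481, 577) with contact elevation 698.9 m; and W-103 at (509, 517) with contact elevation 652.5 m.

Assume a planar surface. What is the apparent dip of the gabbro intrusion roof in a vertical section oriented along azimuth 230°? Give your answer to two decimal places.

Let the plane be z = a·E + b·N + c.
W-102−W-101: 97a − 21b = −22;  W-103−W-101: 125a − 81b = −68.4.
Solving gives a = −0.06606, b = 0.74251.
Unit vector along 230° is (sin 230°, cos 230°) = (-0.7660, -0.6428).
Slope in that direction = a·(-0.7660) + b·(-0.6428) = −0.42667.
Apparent dip = arctan|0.42667| = 23.11° (true dip is 36.7°, so apparent ≤ true as expected).

23.11°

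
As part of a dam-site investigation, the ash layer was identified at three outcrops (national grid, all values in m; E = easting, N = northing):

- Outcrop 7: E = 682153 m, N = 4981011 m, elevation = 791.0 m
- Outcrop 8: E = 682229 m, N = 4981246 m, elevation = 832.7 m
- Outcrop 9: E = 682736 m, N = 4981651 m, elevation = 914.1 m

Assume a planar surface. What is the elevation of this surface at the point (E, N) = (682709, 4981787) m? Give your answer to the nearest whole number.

Let the plane be z = a·E + b·N + c.
Outcrop 8−Outcrop 7: 76a + 235b = 41.7;  Outcrop 9−Outcrop 7: 583a + 640b = 123.1.
Solving gives a = 0.02535506, b = 0.16924687.
Then c = 791 − a·682153 − b·4981011 = −859525.57.
At (682709, 4981787): z = 17310.1 + 843151.9 − 859525.57 = 936.4 m.

936 m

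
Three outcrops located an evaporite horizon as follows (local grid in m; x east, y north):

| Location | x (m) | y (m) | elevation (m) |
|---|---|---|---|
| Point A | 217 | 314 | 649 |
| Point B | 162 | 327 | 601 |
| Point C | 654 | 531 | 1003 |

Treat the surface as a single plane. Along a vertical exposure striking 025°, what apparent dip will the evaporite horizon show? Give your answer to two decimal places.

15.79°

Let the plane be z = a·x + b·y + c.
Point B−Point A: −55a + 13b = −48;  Point C−Point A: 437a + 217b = 354.
Solving gives a = 0.85252, b = −0.08549.
Unit vector along 025° is (sin 25°, cos 25°) = (0.4226, 0.9063).
Slope in that direction = a·(0.4226) + b·(0.9063) = 0.28281.
Apparent dip = arctan|0.28281| = 15.79° (true dip is 40.6°, so apparent ≤ true as expected).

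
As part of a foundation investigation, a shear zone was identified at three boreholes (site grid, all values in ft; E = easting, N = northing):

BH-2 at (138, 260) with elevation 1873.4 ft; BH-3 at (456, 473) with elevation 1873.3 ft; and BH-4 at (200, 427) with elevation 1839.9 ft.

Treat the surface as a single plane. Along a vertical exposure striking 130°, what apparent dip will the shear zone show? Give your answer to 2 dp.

17.13°

Two edge vectors: BH-2→BH-3 = (318, 213, -0.1), BH-2→BH-4 = (62, 167, -33.5).
Normal n = (BH-2→BH-3) × (BH-2→BH-4) = (-7118.8, 10646.8, 39900).
So ∂z/∂E = −n_x/n_z = 0.17842 and ∂z/∂N = −n_y/n_z = −0.26684.
Unit vector along 130° is (sin 130°, cos 130°) = (0.7660, -0.6428).
Slope in that direction = a·(0.7660) + b·(-0.6428) = 0.30819.
Apparent dip = arctan|0.30819| = 17.13° (true dip is 17.8°, so apparent ≤ true as expected).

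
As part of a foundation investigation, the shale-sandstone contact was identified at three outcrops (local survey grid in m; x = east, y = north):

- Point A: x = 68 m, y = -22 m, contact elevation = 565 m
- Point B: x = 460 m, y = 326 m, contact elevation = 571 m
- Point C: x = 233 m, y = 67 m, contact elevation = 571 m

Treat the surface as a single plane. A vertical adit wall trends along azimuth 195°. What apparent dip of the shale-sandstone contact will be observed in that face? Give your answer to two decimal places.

2.32°

Let the plane be z = a·x + b·y + c.
Point B−Point A: 392a + 348b = 6;  Point C−Point A: 165a + 89b = 6.
Solving gives a = 0.06897, b = −0.06045.
Unit vector along 195° is (sin 195°, cos 195°) = (-0.2588, -0.9659).
Slope in that direction = a·(-0.2588) + b·(-0.9659) = 0.04054.
Apparent dip = arctan|0.04054| = 2.32° (true dip is 5.2°, so apparent ≤ true as expected).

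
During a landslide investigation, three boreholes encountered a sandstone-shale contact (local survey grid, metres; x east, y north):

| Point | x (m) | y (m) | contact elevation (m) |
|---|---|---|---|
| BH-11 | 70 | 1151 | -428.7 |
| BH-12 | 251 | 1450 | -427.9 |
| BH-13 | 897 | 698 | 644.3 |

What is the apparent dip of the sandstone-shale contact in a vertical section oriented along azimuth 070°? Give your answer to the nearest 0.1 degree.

Let the plane be z = a·x + b·y + c.
BH-12−BH-11: 181a + 299b = 0.8;  BH-13−BH-11: 827a − 453b = 1073.
Solving gives a = 0.97547, b = −0.58783.
Unit vector along 070° is (sin 70°, cos 70°) = (0.9397, 0.3420).
Slope in that direction = a·(0.9397) + b·(0.3420) = 0.71559.
Apparent dip = arctan|0.71559| = 35.6° (true dip is 48.7°, so apparent ≤ true as expected).

35.6°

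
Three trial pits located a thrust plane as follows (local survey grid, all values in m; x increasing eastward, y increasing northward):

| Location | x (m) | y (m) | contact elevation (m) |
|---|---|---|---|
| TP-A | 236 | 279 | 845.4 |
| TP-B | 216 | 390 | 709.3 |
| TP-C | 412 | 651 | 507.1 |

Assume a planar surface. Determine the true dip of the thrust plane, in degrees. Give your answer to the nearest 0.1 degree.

Two edge vectors: TP-A→TP-B = (-20, 111, -136.1), TP-A→TP-C = (176, 372, -338.3).
Normal n = (TP-A→TP-B) × (TP-A→TP-C) = (13077.9, -30719.6, -26976).
So ∂z/∂x = −n_x/n_z = 0.48480 and ∂z/∂y = −n_y/n_z = −1.13878.
Gradient magnitude |∇z| = √(a² + b²) = √(0.23503 + 1.29681) = 1.23767.
True dip = arctan(1.23767) = 51.1°, dipping toward NNW (azimuth ≈ 337°).

51.1°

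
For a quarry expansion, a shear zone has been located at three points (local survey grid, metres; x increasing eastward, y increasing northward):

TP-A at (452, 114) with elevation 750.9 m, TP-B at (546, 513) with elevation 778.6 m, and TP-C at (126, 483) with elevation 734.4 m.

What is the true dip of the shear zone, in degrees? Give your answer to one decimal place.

6.4°

Two edge vectors: TP-A→TP-B = (94, 399, 27.7), TP-A→TP-C = (-326, 369, -16.5).
Normal n = (TP-A→TP-B) × (TP-A→TP-C) = (-16804.8, -7479.2, 164760).
So ∂z/∂x = −n_x/n_z = 0.10200 and ∂z/∂y = −n_y/n_z = 0.04539.
Gradient magnitude |∇z| = √(a² + b²) = √(0.01040 + 0.00206) = 0.11164.
True dip = arctan(0.11164) = 6.4°, dipping toward WSW (azimuth ≈ 246°).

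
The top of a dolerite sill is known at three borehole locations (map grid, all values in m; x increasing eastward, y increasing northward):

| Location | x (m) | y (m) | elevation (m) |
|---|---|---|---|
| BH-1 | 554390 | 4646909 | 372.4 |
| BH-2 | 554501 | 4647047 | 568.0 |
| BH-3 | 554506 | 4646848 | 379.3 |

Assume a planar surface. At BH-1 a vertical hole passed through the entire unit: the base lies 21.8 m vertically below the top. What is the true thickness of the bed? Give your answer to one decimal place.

14.5 m

Two edge vectors: BH-1→BH-2 = (111, 138, 195.6), BH-1→BH-3 = (116, -61, 6.9).
Normal n = (BH-1→BH-2) × (BH-1→BH-3) = (12883.8, 21923.7, -22779).
So ∂z/∂x = −n_x/n_z = 0.56560 and ∂z/∂y = −n_y/n_z = 0.96245.
|∇z| = √(a²+b²) = 1.11634, so dip δ = arctan(1.11634) = 48.15°.
True thickness = vertical thickness × cos δ = 21.8 × cos 48.15° = 14.5 m.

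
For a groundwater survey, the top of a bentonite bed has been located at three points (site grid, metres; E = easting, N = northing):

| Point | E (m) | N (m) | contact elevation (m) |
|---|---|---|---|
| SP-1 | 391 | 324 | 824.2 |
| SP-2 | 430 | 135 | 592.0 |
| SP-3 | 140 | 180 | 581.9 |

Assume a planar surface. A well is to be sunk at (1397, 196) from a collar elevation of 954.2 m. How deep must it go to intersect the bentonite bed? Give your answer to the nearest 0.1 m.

59.1 m

Two edge vectors: SP-1→SP-2 = (39, -189, -232.2), SP-1→SP-3 = (-251, -144, -242.3).
Normal n = (SP-1→SP-2) × (SP-1→SP-3) = (12357.9, 67731.9, -53055).
So ∂z/∂E = −n_x/n_z = 0.232926 and ∂z/∂N = −n_y/n_z = 1.276636.
Intercept c from SP-1: 824.2 − 91.07 − 413.63 = 319.50.
At (1397, 196): z_contact = 325.40 + 250.22 + 319.50 = 895.11 m.
Depth below ground = 954.2 − 895.11 = 59.1 m.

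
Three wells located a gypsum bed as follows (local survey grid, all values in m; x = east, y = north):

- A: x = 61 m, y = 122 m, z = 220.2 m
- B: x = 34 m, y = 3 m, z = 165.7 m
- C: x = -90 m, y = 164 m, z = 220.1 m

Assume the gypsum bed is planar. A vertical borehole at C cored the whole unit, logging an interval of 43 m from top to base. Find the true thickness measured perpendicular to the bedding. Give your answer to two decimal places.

39.25 m

Two edge vectors: A→B = (-27, -119, -54.5), A→C = (-151, 42, -0.1).
Normal n = (A→B) × (A→C) = (2300.9, 8226.8, -19103).
So ∂z/∂x = −n_x/n_z = 0.12045 and ∂z/∂y = −n_y/n_z = 0.43065.
|∇z| = √(a²+b²) = 0.44718, so dip δ = arctan(0.44718) = 24.09°.
True thickness = vertical thickness × cos δ = 43 × cos 24.09° = 39.25 m.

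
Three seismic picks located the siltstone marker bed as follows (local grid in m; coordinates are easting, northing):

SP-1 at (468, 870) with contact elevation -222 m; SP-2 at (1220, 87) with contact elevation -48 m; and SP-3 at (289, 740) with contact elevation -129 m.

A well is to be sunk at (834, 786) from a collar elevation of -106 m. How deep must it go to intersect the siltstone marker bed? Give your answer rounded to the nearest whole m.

Two edge vectors: SP-1→SP-2 = (752, -783, 174), SP-1→SP-3 = (-179, -130, 93).
Normal n = (SP-1→SP-2) × (SP-1→SP-3) = (-50199, -101082, -237917).
So ∂z/∂easting = −n_x/n_z = −0.21099 and ∂z/∂northing = −n_y/n_z = −0.42486.
Intercept c from SP-1: -222 + 98.75 + 369.63 = 246.38.
At (834, 786): z_contact = −176.0 − 333.9 + 246.38 = -263.5 m.
Depth below ground = -106 − (-263.5) = 158 m.

158 m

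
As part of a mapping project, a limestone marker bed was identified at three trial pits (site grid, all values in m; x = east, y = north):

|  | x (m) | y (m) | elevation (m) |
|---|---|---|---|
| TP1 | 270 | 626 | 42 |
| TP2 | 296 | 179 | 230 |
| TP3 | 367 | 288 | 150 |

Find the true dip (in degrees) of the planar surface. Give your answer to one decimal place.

Two edge vectors: TP1→TP2 = (26, -447, 188), TP1→TP3 = (97, -338, 108).
Normal n = (TP1→TP2) × (TP1→TP3) = (15268, 15428, 34571).
So ∂z/∂x = −n_x/n_z = −0.44164 and ∂z/∂y = −n_y/n_z = −0.44627.
Gradient magnitude |∇z| = √(a² + b²) = √(0.19505 + 0.19916) = 0.62786.
True dip = arctan(0.62786) = 32.1°, dipping toward NE (azimuth ≈ 045°).

32.1°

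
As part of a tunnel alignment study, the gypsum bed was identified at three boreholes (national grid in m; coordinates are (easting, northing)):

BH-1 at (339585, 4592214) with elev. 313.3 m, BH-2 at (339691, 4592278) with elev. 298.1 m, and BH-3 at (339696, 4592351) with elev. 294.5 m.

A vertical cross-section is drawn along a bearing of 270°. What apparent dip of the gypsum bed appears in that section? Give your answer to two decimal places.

Let the plane be z = a·E + b·N + c.
BH-2−BH-1: 106a + 64b = −15.2;  BH-3−BH-1: 111a + 137b = −18.8.
Solving gives a = −0.11852, b = −0.04120.
Unit vector along 270° is (sin 270°, cos 270°) = (-1.0000, -0.0000).
Slope in that direction = a·(-1.0000) + b·(-0.0000) = 0.11852.
Apparent dip = arctan|0.11852| = 6.76° (true dip is 7.2°, so apparent ≤ true as expected).

6.76°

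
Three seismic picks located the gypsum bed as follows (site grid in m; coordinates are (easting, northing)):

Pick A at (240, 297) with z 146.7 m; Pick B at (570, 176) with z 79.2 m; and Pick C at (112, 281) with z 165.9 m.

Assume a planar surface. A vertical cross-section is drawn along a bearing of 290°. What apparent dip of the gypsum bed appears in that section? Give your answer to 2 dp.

Let the plane be z = a·E + b·N + c.
Pick B−Pick A: 330a − 121b = −67.5;  Pick C−Pick A: −128a − 16b = 19.2.
Solving gives a = −0.16387, b = 0.11094.
Unit vector along 290° is (sin 290°, cos 290°) = (-0.9397, 0.3420).
Slope in that direction = a·(-0.9397) + b·(0.3420) = 0.19193.
Apparent dip = arctan|0.19193| = 10.86° (true dip is 11.2°, so apparent ≤ true as expected).

10.86°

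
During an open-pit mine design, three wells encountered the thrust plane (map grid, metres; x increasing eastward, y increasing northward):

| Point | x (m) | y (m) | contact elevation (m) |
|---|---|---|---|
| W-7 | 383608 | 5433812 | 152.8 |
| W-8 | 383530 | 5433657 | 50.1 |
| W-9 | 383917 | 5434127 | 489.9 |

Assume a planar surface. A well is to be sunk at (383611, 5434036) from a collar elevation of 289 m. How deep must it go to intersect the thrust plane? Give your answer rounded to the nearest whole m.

81 m

Let the plane be z = a·x + b·y + c.
W-8−W-7: −78a − 155b = −102.7;  W-9−W-7: 309a + 315b = 337.1.
Solving gives a = 0.85316184, b = 0.23324759.
Then c = 152.8 − a·383608 − b·5433812 = −1594550.45.
At (383611, 5434036): z_contact = 327282.3 + 1267475.8 − 1594550.45 = 207.6 m.
Depth below ground = 289 − 207.6 = 81 m.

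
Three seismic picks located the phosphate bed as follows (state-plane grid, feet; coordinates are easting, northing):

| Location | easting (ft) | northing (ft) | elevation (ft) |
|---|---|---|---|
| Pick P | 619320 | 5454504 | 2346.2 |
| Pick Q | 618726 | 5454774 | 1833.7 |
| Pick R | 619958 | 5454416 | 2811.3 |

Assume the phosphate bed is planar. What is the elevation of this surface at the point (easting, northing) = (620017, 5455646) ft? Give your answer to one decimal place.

2331.1 ft

Let the plane be z = a·easting + b·northing + c.
Pick Q−Pick P: −594a + 270b = −512.5;  Pick R−Pick P: 638a − 88b = 465.1.
Solving gives a = 0.670708738, b = −0.422588926.
Then c = 2346.2 − a·619320 − b·5454504 = 1891975.85.
At (620017, 5455646): z = 415850.8 − 2305495.6 + 1891975.85 = 2331.1 ft.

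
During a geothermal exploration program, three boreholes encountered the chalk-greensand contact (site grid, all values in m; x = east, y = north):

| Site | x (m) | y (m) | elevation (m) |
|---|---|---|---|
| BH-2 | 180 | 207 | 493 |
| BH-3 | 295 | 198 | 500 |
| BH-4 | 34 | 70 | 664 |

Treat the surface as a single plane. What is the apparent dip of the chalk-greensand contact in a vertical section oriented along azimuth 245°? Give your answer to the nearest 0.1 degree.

Let the plane be z = a·x + b·y + c.
BH-3−BH-2: 115a − 9b = 7;  BH-4−BH-2: −146a − 137b = 171.
Solving gives a = −0.03398, b = −1.21196.
Unit vector along 245° is (sin 245°, cos 245°) = (-0.9063, -0.4226).
Slope in that direction = a·(-0.9063) + b·(-0.4226) = 0.54299.
Apparent dip = arctan|0.54299| = 28.5° (true dip is 50.5°, so apparent ≤ true as expected).

28.5°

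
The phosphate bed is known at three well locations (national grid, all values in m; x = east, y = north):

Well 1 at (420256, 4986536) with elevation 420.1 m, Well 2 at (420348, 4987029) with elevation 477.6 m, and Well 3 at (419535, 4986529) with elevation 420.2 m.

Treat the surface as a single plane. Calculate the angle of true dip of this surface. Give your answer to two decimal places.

6.67°

Two edge vectors: Well 1→Well 2 = (92, 493, 57.5), Well 1→Well 3 = (-721, -7, 0.1).
Normal n = (Well 1→Well 2) × (Well 1→Well 3) = (451.8, -41466.7, 354809).
So ∂z/∂x = −n_x/n_z = −0.00127 and ∂z/∂y = −n_y/n_z = 0.11687.
Gradient magnitude |∇z| = √(a² + b²) = √(0.00000 + 0.01366) = 0.11688.
True dip = arctan(0.11688) = 6.67°, dipping toward S (azimuth ≈ 179°).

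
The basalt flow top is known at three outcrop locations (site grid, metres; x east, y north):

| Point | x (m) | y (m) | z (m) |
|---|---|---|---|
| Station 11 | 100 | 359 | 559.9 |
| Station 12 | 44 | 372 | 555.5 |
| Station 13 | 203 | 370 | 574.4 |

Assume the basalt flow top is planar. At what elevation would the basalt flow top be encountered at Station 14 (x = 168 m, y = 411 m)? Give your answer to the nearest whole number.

578 m

Let the plane be z = a·x + b·y + c.
Station 12−Station 11: −56a + 13b = −4.4;  Station 13−Station 11: 103a + 11b = 14.5.
Solving gives a = 0.12118, b = 0.18353.
Then c = 559.9 − a·100 − b·359 = 481.90.
At (168, 411): z = 20.4 + 75.4 + 481.90 = 577.7 m.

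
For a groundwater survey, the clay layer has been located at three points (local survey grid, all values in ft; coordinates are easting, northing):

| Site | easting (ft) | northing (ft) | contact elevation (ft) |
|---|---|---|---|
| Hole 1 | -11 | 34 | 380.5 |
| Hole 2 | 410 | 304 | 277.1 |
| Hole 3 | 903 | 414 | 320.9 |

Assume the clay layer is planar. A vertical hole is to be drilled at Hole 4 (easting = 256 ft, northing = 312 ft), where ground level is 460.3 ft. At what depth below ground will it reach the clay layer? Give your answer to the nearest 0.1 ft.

Let the plane be z = a·easting + b·northing + c.
Hole 2−Hole 1: 421a + 270b = −103.4;  Hole 3−Hole 1: 914a + 380b = −59.6.
Solving gives a = 0.26728, b = −0.79972.
Then c = 380.5 − a·-11 − b·34 = 410.63.
At (256, 312): z_contact = 68.42 − 249.51 + 410.63 = 229.54 ft.
Depth below ground = 460.3 − 229.54 = 230.8 ft.

230.8 ft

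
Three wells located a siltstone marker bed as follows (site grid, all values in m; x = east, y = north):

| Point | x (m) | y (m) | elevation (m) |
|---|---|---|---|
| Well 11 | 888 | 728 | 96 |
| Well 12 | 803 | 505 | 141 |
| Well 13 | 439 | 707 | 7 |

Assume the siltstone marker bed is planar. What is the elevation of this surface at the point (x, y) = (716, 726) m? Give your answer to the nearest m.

60 m

Two edge vectors: Well 11→Well 12 = (-85, -223, 45), Well 11→Well 13 = (-449, -21, -89).
Normal n = (Well 11→Well 12) × (Well 11→Well 13) = (20792, -27770, -98342).
So ∂z/∂x = −n_x/n_z = 0.21143 and ∂z/∂y = −n_y/n_z = −0.28238.
Intercept c from Well 11: 96 − 187.75 + 205.57 = 113.83.
At (716, 726): z = 151.4 − 205.0 + 113.83 = 60.2 m.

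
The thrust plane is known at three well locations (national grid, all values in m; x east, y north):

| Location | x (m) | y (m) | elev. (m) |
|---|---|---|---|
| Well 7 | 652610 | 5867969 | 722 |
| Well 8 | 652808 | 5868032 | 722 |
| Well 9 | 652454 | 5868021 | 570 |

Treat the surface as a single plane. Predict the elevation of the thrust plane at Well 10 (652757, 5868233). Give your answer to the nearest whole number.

Two edge vectors: Well 7→Well 8 = (198, 63, 0), Well 7→Well 9 = (-156, 52, -152).
Normal n = (Well 7→Well 8) × (Well 7→Well 9) = (-9576, 30096, 20124).
So ∂z/∂x = −n_x/n_z = 0.47584973 and ∂z/∂y = −n_y/n_z = −1.49552773.
Intercept c from Well 7: 722 − 310544.29 + 8775710.35 = 8465888.05.
At (652757, 5868233): z = 310614.2 − 8776105.2 + 8465888.05 = 397.1 m.

397 m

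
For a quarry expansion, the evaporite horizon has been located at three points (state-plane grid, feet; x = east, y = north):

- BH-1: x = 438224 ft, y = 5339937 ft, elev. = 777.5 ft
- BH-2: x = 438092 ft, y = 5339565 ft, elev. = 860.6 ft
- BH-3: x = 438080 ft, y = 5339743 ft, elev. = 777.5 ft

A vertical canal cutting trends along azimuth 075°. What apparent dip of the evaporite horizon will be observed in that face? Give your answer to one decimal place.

24.0°

Let the plane be z = a·x + b·y + c.
BH-2−BH-1: −132a − 372b = 83.1;  BH-3−BH-1: −144a − 194b = 0.
Solving gives a = 0.57659, b = −0.42798.
Unit vector along 075° is (sin 75°, cos 75°) = (0.9659, 0.2588).
Slope in that direction = a·(0.9659) + b·(0.2588) = 0.44617.
Apparent dip = arctan|0.44617| = 24.0° (true dip is 35.7°, so apparent ≤ true as expected).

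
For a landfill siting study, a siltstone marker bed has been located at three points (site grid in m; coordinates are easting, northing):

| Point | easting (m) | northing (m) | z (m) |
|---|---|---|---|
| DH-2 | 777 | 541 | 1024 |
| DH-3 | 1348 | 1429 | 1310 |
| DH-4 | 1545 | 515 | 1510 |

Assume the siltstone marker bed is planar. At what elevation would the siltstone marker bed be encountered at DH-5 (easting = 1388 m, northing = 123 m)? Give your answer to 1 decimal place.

1443.6 m

Two edge vectors: DH-2→DH-3 = (571, 888, 286), DH-2→DH-4 = (768, -26, 486).
Normal n = (DH-2→DH-3) × (DH-2→DH-4) = (439004, -57858, -696830).
So ∂z/∂easting = −n_x/n_z = 0.630002 and ∂z/∂northing = −n_y/n_z = −0.083030.
Intercept c from DH-2: 1024 − 489.51 + 44.92 = 579.41.
At (1388, 123): z = 874.4 − 10.2 + 579.41 = 1443.6 m.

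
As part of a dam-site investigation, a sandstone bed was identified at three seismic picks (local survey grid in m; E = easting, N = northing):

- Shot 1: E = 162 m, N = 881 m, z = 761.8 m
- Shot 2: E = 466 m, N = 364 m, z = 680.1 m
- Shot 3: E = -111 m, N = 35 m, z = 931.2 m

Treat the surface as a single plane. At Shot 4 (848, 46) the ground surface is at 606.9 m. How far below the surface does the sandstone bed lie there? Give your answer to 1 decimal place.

53.8 m

Let the plane be z = a·E + b·N + c.
Shot 2−Shot 1: 304a − 517b = −81.7;  Shot 3−Shot 1: −273a − 846b = 169.4.
Solving gives a = −0.39339, b = −0.07329.
Then c = 761.8 − a·162 − b·881 = 890.10.
At (848, 46): z_contact = −333.60 − 3.37 + 890.10 = 553.13 m.
Depth below ground = 606.9 − 553.13 = 53.8 m.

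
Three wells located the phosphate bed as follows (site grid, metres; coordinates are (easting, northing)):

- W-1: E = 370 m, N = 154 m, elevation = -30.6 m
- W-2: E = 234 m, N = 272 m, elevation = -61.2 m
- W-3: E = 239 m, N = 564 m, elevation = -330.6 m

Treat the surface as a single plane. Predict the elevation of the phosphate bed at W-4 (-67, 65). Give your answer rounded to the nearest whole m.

Let the plane be z = a·E + b·N + c.
W-2−W-1: −136a + 118b = −30.6;  W-3−W-1: −131a + 410b = −300.
Solving gives a = −0.56707, b = −0.91289.
Then c = -30.6 − a·370 − b·154 = 319.80.
At (-67, 65): z = 38.0 − 59.3 + 319.80 = 298.5 m.

298 m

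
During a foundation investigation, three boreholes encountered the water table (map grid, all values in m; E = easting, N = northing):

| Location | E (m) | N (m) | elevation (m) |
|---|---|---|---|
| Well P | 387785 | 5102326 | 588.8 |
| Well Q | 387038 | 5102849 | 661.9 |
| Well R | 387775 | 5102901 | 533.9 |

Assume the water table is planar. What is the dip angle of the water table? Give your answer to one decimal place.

Let the plane be z = a·E + b·N + c.
Well Q−Well P: −747a + 523b = 73.1;  Well R−Well P: −10a + 575b = −54.9.
Solving gives a = −0.16674, b = −0.09838.
Gradient magnitude |∇z| = √(a² + b²) = √(0.02780 + 0.00968) = 0.19360.
True dip = arctan(0.19360) = 11.0°, dipping toward ENE (azimuth ≈ 059°).

11.0°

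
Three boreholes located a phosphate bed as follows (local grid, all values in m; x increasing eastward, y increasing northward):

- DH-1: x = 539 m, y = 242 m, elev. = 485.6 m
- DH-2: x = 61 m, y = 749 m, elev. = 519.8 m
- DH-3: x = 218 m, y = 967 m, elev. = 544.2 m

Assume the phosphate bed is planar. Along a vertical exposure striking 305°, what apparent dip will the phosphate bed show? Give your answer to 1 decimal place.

1.8°

Let the plane be z = a·x + b·y + c.
DH-2−DH-1: −478a + 507b = 34.2;  DH-3−DH-1: −321a + 725b = 58.6.
Solving gives a = 0.02674, b = 0.09267.
Unit vector along 305° is (sin 305°, cos 305°) = (-0.8192, 0.5736).
Slope in that direction = a·(-0.8192) + b·(0.5736) = 0.03125.
Apparent dip = arctan|0.03125| = 1.8° (true dip is 5.5°, so apparent ≤ true as expected).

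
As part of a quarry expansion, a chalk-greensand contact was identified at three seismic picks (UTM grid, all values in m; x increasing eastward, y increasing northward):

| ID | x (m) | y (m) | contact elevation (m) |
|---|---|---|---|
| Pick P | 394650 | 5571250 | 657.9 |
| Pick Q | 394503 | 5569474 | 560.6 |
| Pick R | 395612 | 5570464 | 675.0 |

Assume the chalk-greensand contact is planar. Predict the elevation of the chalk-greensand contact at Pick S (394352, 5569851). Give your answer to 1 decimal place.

570.6 m

Let the plane be z = a·x + b·y + c.
Pick Q−Pick P: −147a − 1776b = −97.3;  Pick R−Pick P: 962a − 786b = 17.1.
Solving gives a = 0.058576884, b = 0.049937611.
Then c = 657.9 − a·394650 − b·5571250 = −300674.39.
At (394352, 5569851): z = 23099.9 + 278145.1 − 300674.39 = 570.6 m.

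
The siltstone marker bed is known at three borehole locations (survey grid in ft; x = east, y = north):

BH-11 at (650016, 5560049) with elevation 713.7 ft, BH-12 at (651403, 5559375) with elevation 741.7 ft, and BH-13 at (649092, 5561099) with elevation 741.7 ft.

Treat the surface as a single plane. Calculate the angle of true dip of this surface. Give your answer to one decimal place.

5.5°

Two edge vectors: BH-11→BH-12 = (1387, -674, 28), BH-11→BH-13 = (-924, 1050, 28).
Normal n = (BH-11→BH-12) × (BH-11→BH-13) = (-48272, -64708, 833574).
So ∂z/∂x = −n_x/n_z = 0.05791 and ∂z/∂y = −n_y/n_z = 0.07763.
Gradient magnitude |∇z| = √(a² + b²) = √(0.00335 + 0.00603) = 0.09685.
True dip = arctan(0.09685) = 5.5°, dipping toward SW (azimuth ≈ 217°).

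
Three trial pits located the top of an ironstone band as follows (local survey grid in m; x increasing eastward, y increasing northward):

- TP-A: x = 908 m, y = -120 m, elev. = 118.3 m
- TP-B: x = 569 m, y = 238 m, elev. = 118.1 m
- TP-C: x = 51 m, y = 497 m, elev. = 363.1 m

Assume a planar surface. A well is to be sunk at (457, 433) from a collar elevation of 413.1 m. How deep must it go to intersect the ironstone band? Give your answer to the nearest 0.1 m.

360.4 m

Two edge vectors: TP-A→TP-B = (-339, 358, -0.2), TP-A→TP-C = (-857, 617, 244.8).
Normal n = (TP-A→TP-B) × (TP-A→TP-C) = (87761.8, 83158.6, 97643).
So ∂z/∂x = −n_x/n_z = −0.89880 and ∂z/∂y = −n_y/n_z = −0.85166.
Intercept c from TP-A: 118.3 + 816.11 − 102.20 = 832.21.
At (457, 433): z_contact = −410.75 − 368.77 + 832.21 = 52.69 m.
Depth below ground = 413.1 − 52.69 = 360.4 m.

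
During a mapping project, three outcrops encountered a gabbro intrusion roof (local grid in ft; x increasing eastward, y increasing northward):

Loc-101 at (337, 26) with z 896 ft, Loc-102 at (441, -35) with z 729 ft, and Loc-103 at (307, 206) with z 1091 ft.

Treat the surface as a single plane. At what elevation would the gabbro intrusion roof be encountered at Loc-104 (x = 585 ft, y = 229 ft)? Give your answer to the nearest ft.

Two edge vectors: Loc-101→Loc-102 = (104, -61, -167), Loc-101→Loc-103 = (-30, 180, 195).
Normal n = (Loc-101→Loc-102) × (Loc-101→Loc-103) = (18165, -15270, 16890).
So ∂z/∂x = −n_x/n_z = −1.07549 and ∂z/∂y = −n_y/n_z = 0.90409.
Intercept c from Loc-101: 896 + 362.44 − 23.51 = 1234.93.
At (585, 229): z = −629.2 + 207.0 + 1234.93 = 812.8 ft.

813 ft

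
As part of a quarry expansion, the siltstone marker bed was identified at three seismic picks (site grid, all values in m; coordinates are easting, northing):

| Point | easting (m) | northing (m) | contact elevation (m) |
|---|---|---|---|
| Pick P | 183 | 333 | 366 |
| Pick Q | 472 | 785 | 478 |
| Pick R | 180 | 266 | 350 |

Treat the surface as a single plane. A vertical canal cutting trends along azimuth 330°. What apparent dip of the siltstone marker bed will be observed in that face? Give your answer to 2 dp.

11.24°

Let the plane be z = a·easting + b·northing + c.
Pick Q−Pick P: 289a + 452b = 112;  Pick R−Pick P: −3a − 67b = −16.
Solving gives a = 0.01511, b = 0.23813.
Unit vector along 330° is (sin 330°, cos 330°) = (-0.5000, 0.8660).
Slope in that direction = a·(-0.5000) + b·(0.8660) = 0.19867.
Apparent dip = arctan|0.19867| = 11.24° (true dip is 13.4°, so apparent ≤ true as expected).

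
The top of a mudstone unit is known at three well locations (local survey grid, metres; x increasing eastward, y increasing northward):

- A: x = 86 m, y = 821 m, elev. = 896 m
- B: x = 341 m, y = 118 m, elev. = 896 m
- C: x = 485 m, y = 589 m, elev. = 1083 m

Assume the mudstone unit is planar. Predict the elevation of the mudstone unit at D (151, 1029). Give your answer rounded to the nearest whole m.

979 m

Two edge vectors: A→B = (255, -703, 0), A→C = (399, -232, 187).
Normal n = (A→B) × (A→C) = (-131461, -47685, 221337).
So ∂z/∂x = −n_x/n_z = 0.59394 and ∂z/∂y = −n_y/n_z = 0.21544.
Intercept c from A: 896 − 51.08 − 176.88 = 668.04.
At (151, 1029): z = 89.7 + 221.7 + 668.04 = 979.4 m.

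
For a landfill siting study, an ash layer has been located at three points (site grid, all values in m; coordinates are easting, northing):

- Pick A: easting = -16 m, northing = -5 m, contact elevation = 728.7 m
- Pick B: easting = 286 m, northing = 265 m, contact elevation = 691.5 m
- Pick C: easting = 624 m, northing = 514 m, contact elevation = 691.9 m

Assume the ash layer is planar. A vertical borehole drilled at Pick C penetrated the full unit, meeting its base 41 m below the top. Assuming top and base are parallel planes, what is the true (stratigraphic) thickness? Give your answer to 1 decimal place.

29.2 m

Let the plane be z = a·easting + b·northing + c.
Pick B−Pick A: 302a + 270b = −37.2;  Pick C−Pick A: 640a + 519b = −36.8.
Solving gives a = 0.58341, b = −0.79034.
|∇z| = √(a²+b²) = 0.98235, so dip δ = arctan(0.98235) = 44.49°.
True thickness = vertical thickness × cos δ = 41 × cos 44.49° = 29.2 m.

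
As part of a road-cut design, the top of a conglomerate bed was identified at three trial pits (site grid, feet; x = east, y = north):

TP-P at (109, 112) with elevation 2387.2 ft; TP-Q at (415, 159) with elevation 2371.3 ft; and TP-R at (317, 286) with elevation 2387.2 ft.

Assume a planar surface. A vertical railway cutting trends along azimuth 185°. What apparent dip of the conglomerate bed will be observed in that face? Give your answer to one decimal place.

4.0°

Two edge vectors: TP-P→TP-Q = (306, 47, -15.9), TP-P→TP-R = (208, 174, 0).
Normal n = (TP-P→TP-Q) × (TP-P→TP-R) = (2766.6, -3307.2, 43468).
So ∂z/∂x = −n_x/n_z = −0.06365 and ∂z/∂y = −n_y/n_z = 0.07608.
Unit vector along 185° is (sin 185°, cos 185°) = (-0.0872, -0.9962).
Slope in that direction = a·(-0.0872) + b·(-0.9962) = −0.07025.
Apparent dip = arctan|0.07025| = 4.0° (true dip is 5.7°, so apparent ≤ true as expected).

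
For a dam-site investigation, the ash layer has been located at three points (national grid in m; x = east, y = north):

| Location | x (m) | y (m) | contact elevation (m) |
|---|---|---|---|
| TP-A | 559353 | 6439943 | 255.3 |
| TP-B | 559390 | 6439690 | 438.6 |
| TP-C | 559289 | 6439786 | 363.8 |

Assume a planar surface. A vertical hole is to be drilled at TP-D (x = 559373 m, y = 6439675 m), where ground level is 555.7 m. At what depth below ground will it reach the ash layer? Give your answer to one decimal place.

107.4 m

Two edge vectors: TP-A→TP-B = (37, -253, 183.3), TP-A→TP-C = (-64, -157, 108.5).
Normal n = (TP-A→TP-B) × (TP-A→TP-C) = (1327.6, -15745.7, -22001).
So ∂z/∂x = −n_x/n_z = 0.060342712 and ∂z/∂y = −n_y/n_z = −0.715681105.
Intercept c from TP-A: 255.3 − 33752.88 + 4608945.52 = 4575447.95.
At (559373, 6439675): z_contact = 33754.08 − 4608753.72 + 4575447.95 = 448.31 m.
Depth below ground = 555.7 − 448.31 = 107.4 m.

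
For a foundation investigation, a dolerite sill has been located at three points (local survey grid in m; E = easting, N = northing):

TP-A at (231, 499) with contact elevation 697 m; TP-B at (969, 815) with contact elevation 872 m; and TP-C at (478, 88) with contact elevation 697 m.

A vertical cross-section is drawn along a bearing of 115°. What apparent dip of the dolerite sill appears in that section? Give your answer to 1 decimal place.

7.0°

Let the plane be z = a·E + b·N + c.
TP-B−TP-A: 738a + 316b = 175;  TP-C−TP-A: 247a − 411b = 0.
Solving gives a = 0.18860, b = 0.11334.
Unit vector along 115° is (sin 115°, cos 115°) = (0.9063, -0.4226).
Slope in that direction = a·(0.9063) + b·(-0.4226) = 0.12303.
Apparent dip = arctan|0.12303| = 7.0° (true dip is 12.4°, so apparent ≤ true as expected).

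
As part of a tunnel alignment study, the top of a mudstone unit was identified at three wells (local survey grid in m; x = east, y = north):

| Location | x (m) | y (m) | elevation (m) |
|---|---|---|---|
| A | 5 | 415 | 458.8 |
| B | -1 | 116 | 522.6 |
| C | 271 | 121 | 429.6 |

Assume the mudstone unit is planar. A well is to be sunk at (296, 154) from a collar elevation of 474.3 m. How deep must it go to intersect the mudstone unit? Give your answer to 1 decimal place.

Two edge vectors: A→B = (-6, -299, 63.8), A→C = (266, -294, -29.2).
Normal n = (A→B) × (A→C) = (27488, 16795.6, 81298).
So ∂z/∂x = −n_x/n_z = −0.33811 and ∂z/∂y = −n_y/n_z = −0.20659.
Intercept c from A: 458.8 + 1.69 + 85.74 = 546.23.
At (296, 154): z_contact = −100.08 − 31.82 + 546.23 = 414.33 m.
Depth below ground = 474.3 − 414.33 = 60.0 m.

60.0 m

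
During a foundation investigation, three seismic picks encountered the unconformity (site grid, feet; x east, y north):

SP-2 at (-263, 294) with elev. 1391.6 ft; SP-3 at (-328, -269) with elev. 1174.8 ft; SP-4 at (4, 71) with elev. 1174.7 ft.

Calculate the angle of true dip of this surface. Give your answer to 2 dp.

Two edge vectors: SP-2→SP-3 = (-65, -563, -216.8), SP-2→SP-4 = (267, -223, -216.9).
Normal n = (SP-2→SP-3) × (SP-2→SP-4) = (73768.3, -71984.1, 164816).
So ∂z/∂x = −n_x/n_z = −0.44758 and ∂z/∂y = −n_y/n_z = 0.43675.
Gradient magnitude |∇z| = √(a² + b²) = √(0.20033 + 0.19075) = 0.62537.
True dip = arctan(0.62537) = 32.02°, dipping toward SE (azimuth ≈ 134°).

32.02°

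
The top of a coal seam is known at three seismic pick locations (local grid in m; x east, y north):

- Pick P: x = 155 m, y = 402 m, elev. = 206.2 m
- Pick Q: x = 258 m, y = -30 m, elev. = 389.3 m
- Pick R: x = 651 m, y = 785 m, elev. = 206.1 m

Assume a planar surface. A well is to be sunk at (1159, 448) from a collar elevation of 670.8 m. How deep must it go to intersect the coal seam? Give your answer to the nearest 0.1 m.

203.7 m

Let the plane be z = a·x + b·y + c.
Pick Q−Pick P: 103a − 432b = 183.1;  Pick R−Pick P: 496a + 383b = −0.1.
Solving gives a = 0.276225, b = −0.357983.
Then c = 206.2 − a·155 − b·402 = 307.29.
At (1159, 448): z_contact = 320.14 − 160.38 + 307.29 = 467.06 m.
Depth below ground = 670.8 − 467.06 = 203.7 m.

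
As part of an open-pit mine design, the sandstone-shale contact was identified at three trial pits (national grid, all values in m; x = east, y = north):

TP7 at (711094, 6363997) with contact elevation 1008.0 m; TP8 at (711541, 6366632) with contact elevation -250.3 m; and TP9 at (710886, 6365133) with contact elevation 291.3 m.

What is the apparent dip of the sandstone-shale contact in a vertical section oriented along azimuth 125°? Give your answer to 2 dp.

Let the plane be z = a·x + b·y + c.
TP8−TP7: 447a + 2635b = −1258.3;  TP9−TP7: −208a + 1136b = −716.7.
Solving gives a = 0.43478, b = −0.55129.
Unit vector along 125° is (sin 125°, cos 125°) = (0.8192, -0.5736).
Slope in that direction = a·(0.8192) + b·(-0.5736) = 0.67236.
Apparent dip = arctan|0.67236| = 33.92° (true dip is 35.1°, so apparent ≤ true as expected).

33.92°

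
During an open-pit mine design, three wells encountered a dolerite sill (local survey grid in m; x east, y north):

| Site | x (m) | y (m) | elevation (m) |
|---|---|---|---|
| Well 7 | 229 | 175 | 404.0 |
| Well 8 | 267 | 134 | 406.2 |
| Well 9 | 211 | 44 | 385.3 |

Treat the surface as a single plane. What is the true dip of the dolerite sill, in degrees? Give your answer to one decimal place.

Let the plane be z = a·x + b·y + c.
Well 8−Well 7: 38a − 41b = 2.2;  Well 9−Well 7: −18a − 131b = −18.7.
Solving gives a = 0.18455, b = 0.11739.
Gradient magnitude |∇z| = √(a² + b²) = √(0.03406 + 0.01378) = 0.21872.
True dip = arctan(0.21872) = 12.3°, dipping toward WSW (azimuth ≈ 238°).

12.3°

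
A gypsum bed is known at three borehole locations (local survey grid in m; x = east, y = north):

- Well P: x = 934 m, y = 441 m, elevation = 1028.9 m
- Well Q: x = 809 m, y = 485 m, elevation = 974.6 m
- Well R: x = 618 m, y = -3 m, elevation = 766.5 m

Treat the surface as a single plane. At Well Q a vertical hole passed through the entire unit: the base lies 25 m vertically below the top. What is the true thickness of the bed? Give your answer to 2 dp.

21.80 m

Two edge vectors: Well P→Well Q = (-125, 44, -54.3), Well P→Well R = (-316, -444, -262.4).
Normal n = (Well P→Well Q) × (Well P→Well R) = (-35654.8, -15641.2, 69404).
So ∂z/∂x = −n_x/n_z = 0.51373 and ∂z/∂y = −n_y/n_z = 0.22536.
|∇z| = √(a²+b²) = 0.56099, so dip δ = arctan(0.56099) = 29.29°.
True thickness = vertical thickness × cos δ = 25 × cos 29.29° = 21.80 m.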